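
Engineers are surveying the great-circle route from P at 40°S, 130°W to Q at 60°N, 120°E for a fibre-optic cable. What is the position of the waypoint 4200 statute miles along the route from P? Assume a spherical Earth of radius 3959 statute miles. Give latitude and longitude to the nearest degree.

≈ 11°N, 165°W

From cos δ = sin φ₁ sin φ₂ + cos φ₁ cos φ₂ cos Δλ, the central angle is δ ≈ 2.329 rad (133.4°). The total great-circle distance is δ·R ≈ 2.329 × 3959 ≈ 9221 mi, so the target fraction is f = 4200/9221 ≈ 0.455.
Interpolate at f ≈ 0.455 with slerp weights a = sin((1−f)δ)/sin δ ≈ 1.315, b = sin(fδ)/sin δ ≈ 1.202.
p = a·p₁ + b·p₂ ≈ (-0.948, -0.251, 0.196); φ = arcsin(p_z) ≈ 11.30°, λ = atan2(p_y, p_x) ≈ -165.17°.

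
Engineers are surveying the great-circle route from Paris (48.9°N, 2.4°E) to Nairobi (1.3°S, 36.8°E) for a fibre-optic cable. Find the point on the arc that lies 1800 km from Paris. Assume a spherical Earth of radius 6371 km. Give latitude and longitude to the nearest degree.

≈ (36°N, 16°E)

From cos δ = sin φ₁ sin φ₂ + cos φ₁ cos φ₂ cos Δλ, the central angle is δ ≈ 1.018 rad (58.3°). The total great-circle distance is δ·R ≈ 1.018 × 6371 ≈ 6485 km, so the target fraction is f = 1800/6485 ≈ 0.278.
Interpolate at f ≈ 0.278 with slerp weights a = sin((1−f)δ)/sin δ ≈ 0.788, b = sin(fδ)/sin δ ≈ 0.328.
p = a·p₁ + b·p₂ ≈ (0.780, 0.218, 0.587); φ = arcsin(p_z) ≈ 35.92°, λ = atan2(p_y, p_x) ≈ 15.61°.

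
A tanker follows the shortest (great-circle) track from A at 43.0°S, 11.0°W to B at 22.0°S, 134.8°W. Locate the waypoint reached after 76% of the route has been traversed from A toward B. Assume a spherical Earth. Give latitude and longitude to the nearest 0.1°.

Write both endpoints as unit vectors p₁, p₂ with components (cos φ cos λ, cos φ sin λ, sin φ).
The central angle between the endpoints is δ = arccos(p₁·p₂) ≈ 1.693 rad (97.0°).
Interpolate at f = 0.76 with slerp weights a = sin((1−f)δ)/sin δ ≈ 0.398, b = sin(fδ)/sin δ ≈ 0.967.
p = a·p₁ + b·p₂ ≈ (-0.346, -0.692, -0.634); φ = arcsin(p_z) ≈ -39.33°, λ = atan2(p_y, p_x) ≈ -116.57°.

≈ 39.3°S, 116.6°W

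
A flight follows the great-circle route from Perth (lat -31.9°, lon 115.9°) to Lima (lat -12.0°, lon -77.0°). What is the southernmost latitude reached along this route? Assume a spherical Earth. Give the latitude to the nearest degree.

The great circle lies in the plane with unit normal n̂ = (p₁ × p₂)/|p₁ × p₂|.
Here n̂_z ≈ +0.259; the vertex latitude is φ_max = arccos|n̂_z| ≈ 75.0°.

≈ -75°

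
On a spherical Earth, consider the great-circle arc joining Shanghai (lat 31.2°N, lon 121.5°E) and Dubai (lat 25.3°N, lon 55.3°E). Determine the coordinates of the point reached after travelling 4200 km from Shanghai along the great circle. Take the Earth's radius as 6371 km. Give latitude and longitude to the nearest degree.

≈ lat 31°N, lon 77°E

From cos δ = sin φ₁ sin φ₂ + cos φ₁ cos φ₂ cos Δλ, the central angle is δ ≈ 1.008 rad (57.8°). The total great-circle distance is δ·R ≈ 1.008 × 6371 ≈ 6423 km, so the target fraction is f = 4200/6423 ≈ 0.654.
Interpolate at f ≈ 0.654 with slerp weights a = sin((1−f)δ)/sin δ ≈ 0.404, b = sin(fδ)/sin δ ≈ 0.724.
p = a·p₁ + b·p₂ ≈ (0.192, 0.833, 0.519); φ = arcsin(p_z) ≈ 31.25°, λ = atan2(p_y, p_x) ≈ 77.02°.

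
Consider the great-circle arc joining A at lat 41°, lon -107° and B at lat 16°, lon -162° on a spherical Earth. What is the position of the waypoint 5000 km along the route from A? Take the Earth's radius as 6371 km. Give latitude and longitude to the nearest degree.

Write both endpoints as unit vectors p₁, p₂ with components (cos φ cos λ, cos φ sin λ, sin φ).
The central angle between the endpoints is δ = arccos(p₁·p₂) ≈ 0.931 rad (53.3°). The total great-circle distance is δ·R ≈ 0.931 × 6371 ≈ 5932 km, so the target fraction is f = 5000/5932 ≈ 0.843.
Interpolate at f ≈ 0.843 with slerp weights a = sin((1−f)δ)/sin δ ≈ 0.182, b = sin(fδ)/sin δ ≈ 0.881.
p = a·p₁ + b·p₂ ≈ (-0.845, -0.393, 0.362); φ = arcsin(p_z) ≈ 21.22°, λ = atan2(p_y, p_x) ≈ -155.08°.

≈ lat 21°, lon -155°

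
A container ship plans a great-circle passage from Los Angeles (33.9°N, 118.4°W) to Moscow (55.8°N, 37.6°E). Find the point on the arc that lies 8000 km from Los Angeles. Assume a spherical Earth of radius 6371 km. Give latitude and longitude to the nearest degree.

≈ 70°N, 22°E

Write both endpoints as unit vectors p₁, p₂ with components (cos φ cos λ, cos φ sin λ, sin φ).
The central angle between the endpoints is δ = arccos(p₁·p₂) ≈ 1.536 rad (88.0°). The total great-circle distance is δ·R ≈ 1.536 × 6371 ≈ 9784 km, so the target fraction is f = 8000/9784 ≈ 0.818.
Interpolate at f ≈ 0.818 with slerp weights a = sin((1−f)δ)/sin δ ≈ 0.277, b = sin(fδ)/sin δ ≈ 0.951.
p = a·p₁ + b·p₂ ≈ (0.315, 0.124, 0.941); φ = arcsin(p_z) ≈ 70.23°, λ = atan2(p_y, p_x) ≈ 21.58°.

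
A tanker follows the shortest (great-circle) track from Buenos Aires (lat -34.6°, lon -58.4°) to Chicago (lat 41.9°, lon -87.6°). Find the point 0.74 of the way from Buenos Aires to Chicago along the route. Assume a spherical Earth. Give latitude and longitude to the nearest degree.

The haversine formula gives a central angle δ ≈ 1.415 rad (81.0°) between the endpoints.
Interpolate at f = 0.74 with slerp weights a = sin((1−f)δ)/sin δ ≈ 0.364, b = sin(fδ)/sin δ ≈ 0.876.
p = a·p₁ + b·p₂ ≈ (0.184, -0.907, 0.379); φ = arcsin(p_z) ≈ 22.25°, λ = atan2(p_y, p_x) ≈ -78.51°.

≈ lat 22°, lon -79°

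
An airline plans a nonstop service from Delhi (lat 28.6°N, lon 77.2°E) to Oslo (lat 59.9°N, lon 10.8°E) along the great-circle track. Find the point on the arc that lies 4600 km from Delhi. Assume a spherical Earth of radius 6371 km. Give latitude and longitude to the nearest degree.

≈ lat 57°N, lon 34°E

The haversine formula gives a central angle δ ≈ 0.939 rad (53.8°) between the endpoints. The total great-circle distance is δ·R ≈ 0.939 × 6371 ≈ 5984 km, so the target fraction is f = 4600/5984 ≈ 0.769.
Interpolate at f ≈ 0.769 with slerp weights a = sin((1−f)δ)/sin δ ≈ 0.267, b = sin(fδ)/sin δ ≈ 0.819.
p = a·p₁ + b·p₂ ≈ (0.455, 0.306, 0.836); φ = arcsin(p_z) ≈ 56.75°, λ = atan2(p_y, p_x) ≈ 33.86°.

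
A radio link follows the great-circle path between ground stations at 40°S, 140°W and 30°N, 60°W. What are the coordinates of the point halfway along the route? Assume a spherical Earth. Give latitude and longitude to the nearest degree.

The haversine formula gives a central angle δ ≈ 1.778 rad (101.9°) between the endpoints.
Interpolate at f = 1/2 with slerp weights a = sin((1−f)δ)/sin δ ≈ 0.794, b = sin(fδ)/sin δ ≈ 0.794.
p = a·p₁ + b·p₂ ≈ (-0.122, -0.986, -0.113); φ = arcsin(p_z) ≈ -6.51°, λ = atan2(p_y, p_x) ≈ -97.06°.

≈ 7°S, 97°W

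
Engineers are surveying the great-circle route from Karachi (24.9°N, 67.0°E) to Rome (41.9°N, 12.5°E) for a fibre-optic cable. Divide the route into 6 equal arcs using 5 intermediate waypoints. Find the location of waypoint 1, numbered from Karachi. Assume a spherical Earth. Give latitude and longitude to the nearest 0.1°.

≈ (29.3°N, 59.5°E)

Write both endpoints as unit vectors p₁, p₂ with components (cos φ cos λ, cos φ sin λ, sin φ).
The central angle between the endpoints is δ = arccos(p₁·p₂) ≈ 0.832 rad (47.7°).
Interpolate at f = 1/6 with slerp weights a = sin((1−f)δ)/sin δ ≈ 0.865, b = sin(fδ)/sin δ ≈ 0.187.
p = a·p₁ + b·p₂ ≈ (0.442, 0.752, 0.489); φ = arcsin(p_z) ≈ 29.27°, λ = atan2(p_y, p_x) ≈ 59.54°.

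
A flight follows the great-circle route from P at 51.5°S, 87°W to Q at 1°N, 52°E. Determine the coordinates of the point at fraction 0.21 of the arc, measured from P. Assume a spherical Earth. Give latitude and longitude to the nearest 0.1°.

Write both endpoints as unit vectors p₁, p₂ with components (cos φ cos λ, cos φ sin λ, sin φ).
The central angle between the endpoints is δ = arccos(p₁·p₂) ≈ 2.075 rad (118.9°).
Interpolate at f = 0.21 with slerp weights a = sin((1−f)δ)/sin δ ≈ 1.140, b = sin(fδ)/sin δ ≈ 0.482.
p = a·p₁ + b·p₂ ≈ (0.334, -0.329, -0.883); φ = arcsin(p_z) ≈ -62.06°, λ = atan2(p_y, p_x) ≈ -44.53°.

≈ 62.1°S, 44.5°W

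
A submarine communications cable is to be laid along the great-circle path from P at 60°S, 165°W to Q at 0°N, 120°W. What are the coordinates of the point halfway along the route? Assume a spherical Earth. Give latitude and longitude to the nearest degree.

≈ 32°S, 135°W

Convert each endpoint to a unit vector on the sphere (x = cos φ cos λ, y = cos φ sin λ, z = sin φ).
The central angle between the endpoints is δ = arccos(p₁·p₂) ≈ 1.209 rad (69.3°).
Interpolate at f = 1/2 with slerp weights a = sin((1−f)δ)/sin δ ≈ 0.608, b = sin(fδ)/sin δ ≈ 0.608.
p = a·p₁ + b·p₂ ≈ (-0.597, -0.605, -0.526); φ = arcsin(p_z) ≈ -31.76°, λ = atan2(p_y, p_x) ≈ -134.64°.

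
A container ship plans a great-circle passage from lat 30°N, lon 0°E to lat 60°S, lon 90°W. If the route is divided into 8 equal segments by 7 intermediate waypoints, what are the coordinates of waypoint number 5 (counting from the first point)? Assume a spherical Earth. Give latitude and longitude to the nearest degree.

Write both endpoints as unit vectors p₁, p₂ with components (cos φ cos λ, cos φ sin λ, sin φ).
The central angle between the endpoints is δ = arccos(p₁·p₂) ≈ 2.019 rad (115.7°).
Interpolate at f = 5/8 with slerp weights a = sin((1−f)δ)/sin δ ≈ 0.762, b = sin(fδ)/sin δ ≈ 1.057.
p = a·p₁ + b·p₂ ≈ (0.660, -0.528, -0.534); φ = arcsin(p_z) ≈ -32.30°, λ = atan2(p_y, p_x) ≈ -38.69°.

≈ lat 32°S, lon 39°W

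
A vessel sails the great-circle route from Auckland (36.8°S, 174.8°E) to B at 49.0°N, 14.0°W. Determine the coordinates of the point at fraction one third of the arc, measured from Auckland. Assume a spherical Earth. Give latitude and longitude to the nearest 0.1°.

Write both endpoints as unit vectors p₁, p₂ with components (cos φ cos λ, cos φ sin λ, sin φ).
The central angle between the endpoints is δ = arccos(p₁·p₂) ≈ 2.901 rad (166.2°).
Interpolate at f = 1/3 with slerp weights a = sin((1−f)δ)/sin δ ≈ 3.925, b = sin(fδ)/sin δ ≈ 3.457.
p = a·p₁ + b·p₂ ≈ (-0.930, -0.264, 0.258); φ = arcsin(p_z) ≈ 14.93°, λ = atan2(p_y, p_x) ≈ -164.16°.

≈ 14.9°N, 164.2°W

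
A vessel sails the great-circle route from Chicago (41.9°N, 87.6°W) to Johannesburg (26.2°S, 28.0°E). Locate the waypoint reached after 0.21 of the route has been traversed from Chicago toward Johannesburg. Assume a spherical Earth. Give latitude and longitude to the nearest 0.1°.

≈ 34.7°N, 55.0°W

Write both endpoints as unit vectors p₁, p₂ with components (cos φ cos λ, cos φ sin λ, sin φ).
The central angle between the endpoints is δ = arccos(p₁·p₂) ≈ 2.194 rad (125.7°).
Interpolate at f = 0.21 with slerp weights a = sin((1−f)δ)/sin δ ≈ 1.215, b = sin(fδ)/sin δ ≈ 0.547.
p = a·p₁ + b·p₂ ≈ (0.472, -0.673, 0.570); φ = arcsin(p_z) ≈ 34.74°, λ = atan2(p_y, p_x) ≈ -54.99°.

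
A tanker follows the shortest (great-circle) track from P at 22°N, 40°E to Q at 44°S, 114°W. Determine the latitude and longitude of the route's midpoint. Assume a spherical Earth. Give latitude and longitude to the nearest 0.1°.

≈ 37.2°S, 8.3°W

Write both endpoints as unit vectors p₁, p₂ with components (cos φ cos λ, cos φ sin λ, sin φ).
The central angle between the endpoints is δ = arccos(p₁·p₂) ≈ 2.605 rad (149.3°).
Interpolate at f = 1/2 with slerp weights a = sin((1−f)δ)/sin δ ≈ 1.888, b = sin(fδ)/sin δ ≈ 1.888.
p = a·p₁ + b·p₂ ≈ (0.788, -0.115, -0.604); φ = arcsin(p_z) ≈ -37.17°, λ = atan2(p_y, p_x) ≈ -8.33°.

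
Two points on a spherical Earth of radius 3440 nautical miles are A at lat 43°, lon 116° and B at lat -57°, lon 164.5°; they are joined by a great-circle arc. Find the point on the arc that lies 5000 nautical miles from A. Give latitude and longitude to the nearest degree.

From cos δ = sin φ₁ sin φ₂ + cos φ₁ cos φ₂ cos Δλ, the central angle is δ ≈ 1.884 rad (107.9°). The total great-circle distance is δ·R ≈ 1.884 × 3440 ≈ 6481 nmi, so the target fraction is f = 5000/6481 ≈ 0.772.
Interpolate at f ≈ 0.772 with slerp weights a = sin((1−f)δ)/sin δ ≈ 0.439, b = sin(fδ)/sin δ ≈ 1.044.
p = a·p₁ + b·p₂ ≈ (-0.688, 0.440, -0.576); φ = arcsin(p_z) ≈ -35.19°, λ = atan2(p_y, p_x) ≈ 147.40°.

≈ lat -35°, lon 147°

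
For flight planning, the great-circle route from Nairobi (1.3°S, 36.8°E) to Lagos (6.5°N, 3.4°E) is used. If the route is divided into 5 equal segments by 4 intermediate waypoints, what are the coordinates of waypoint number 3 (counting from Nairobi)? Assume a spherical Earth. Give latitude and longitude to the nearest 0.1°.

Write both endpoints as unit vectors p₁, p₂ with components (cos φ cos λ, cos φ sin λ, sin φ).
The central angle between the endpoints is δ = arccos(p₁·p₂) ≈ 0.598 rad (34.2°).
Interpolate at f = 3/5 with slerp weights a = sin((1−f)δ)/sin δ ≈ 0.421, b = sin(fδ)/sin δ ≈ 0.624.
p = a·p₁ + b·p₂ ≈ (0.955, 0.289, 0.061); φ = arcsin(p_z) ≈ 3.50°, λ = atan2(p_y, p_x) ≈ 16.82°.

≈ 3.5°N, 16.8°E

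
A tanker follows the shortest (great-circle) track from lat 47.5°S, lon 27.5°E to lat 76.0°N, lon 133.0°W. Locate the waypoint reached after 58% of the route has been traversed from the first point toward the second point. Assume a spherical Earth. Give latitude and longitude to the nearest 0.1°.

≈ lat 39.1°N, lon 15.4°E

Convert each endpoint to a unit vector on the sphere (x = cos φ cos λ, y = cos φ sin λ, z = sin φ).
The central angle between the endpoints is δ = arccos(p₁·p₂) ≈ 2.625 rad (150.4°).
Interpolate at f = 0.58 with slerp weights a = sin((1−f)δ)/sin δ ≈ 1.806, b = sin(fδ)/sin δ ≈ 2.022.
p = a·p₁ + b·p₂ ≈ (0.749, 0.206, 0.630); φ = arcsin(p_z) ≈ 39.06°, λ = atan2(p_y, p_x) ≈ 15.36°.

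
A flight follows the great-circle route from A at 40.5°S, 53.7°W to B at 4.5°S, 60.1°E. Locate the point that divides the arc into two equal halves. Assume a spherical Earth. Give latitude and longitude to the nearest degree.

≈ 37°S, 15°E

Write both endpoints as unit vectors p₁, p₂ with components (cos φ cos λ, cos φ sin λ, sin φ).
The central angle between the endpoints is δ = arccos(p₁·p₂) ≈ 1.829 rad (104.8°).
Interpolate at f = 1/2 with slerp weights a = sin((1−f)δ)/sin δ ≈ 0.819, b = sin(fδ)/sin δ ≈ 0.819.
p = a·p₁ + b·p₂ ≈ (0.776, 0.206, -0.596); φ = arcsin(p_z) ≈ -36.61°, λ = atan2(p_y, p_x) ≈ 14.87°.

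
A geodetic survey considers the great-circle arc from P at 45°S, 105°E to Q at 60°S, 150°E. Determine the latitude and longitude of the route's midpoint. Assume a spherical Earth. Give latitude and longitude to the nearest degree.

≈ 55°S, 123°E

Convert each endpoint to a unit vector on the sphere (x = cos φ cos λ, y = cos φ sin λ, z = sin φ).
The central angle between the endpoints is δ = arccos(p₁·p₂) ≈ 0.531 rad (30.4°).
Interpolate at f = 1/2 with slerp weights a = sin((1−f)δ)/sin δ ≈ 0.518, b = sin(fδ)/sin δ ≈ 0.518.
p = a·p₁ + b·p₂ ≈ (-0.319, 0.483, -0.815); φ = arcsin(p_z) ≈ -54.60°, λ = atan2(p_y, p_x) ≈ 123.43°.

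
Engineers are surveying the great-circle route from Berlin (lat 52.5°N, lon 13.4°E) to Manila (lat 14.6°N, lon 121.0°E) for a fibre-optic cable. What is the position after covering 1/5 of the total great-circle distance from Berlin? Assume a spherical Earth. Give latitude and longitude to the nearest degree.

≈ lat 56°N, lon 43°E

Convert each endpoint to a unit vector on the sphere (x = cos φ cos λ, y = cos φ sin λ, z = sin φ).
The central angle between the endpoints is δ = arccos(p₁·p₂) ≈ 1.549 rad (88.7°).
Interpolate at f = 1/5 with slerp weights a = sin((1−f)δ)/sin δ ≈ 0.946, b = sin(fδ)/sin δ ≈ 0.305.
p = a·p₁ + b·p₂ ≈ (0.408, 0.386, 0.827); φ = arcsin(p_z) ≈ 55.81°, λ = atan2(p_y, p_x) ≈ 43.43°.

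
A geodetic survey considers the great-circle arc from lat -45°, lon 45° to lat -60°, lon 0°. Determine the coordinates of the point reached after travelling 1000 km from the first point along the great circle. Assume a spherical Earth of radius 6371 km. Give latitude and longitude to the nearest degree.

≈ lat -51°, lon 35°

Write both endpoints as unit vectors p₁, p₂ with components (cos φ cos λ, cos φ sin λ, sin φ).
The central angle between the endpoints is δ = arccos(p₁·p₂) ≈ 0.531 rad (30.4°). The total great-circle distance is δ·R ≈ 0.531 × 6371 ≈ 3382 km, so the target fraction is f = 1000/3382 ≈ 0.296.
Interpolate at f ≈ 0.296 with slerp weights a = sin((1−f)δ)/sin δ ≈ 0.721, b = sin(fδ)/sin δ ≈ 0.309.
p = a·p₁ + b·p₂ ≈ (0.515, 0.361, -0.778); φ = arcsin(p_z) ≈ -51.03°, λ = atan2(p_y, p_x) ≈ 35.00°.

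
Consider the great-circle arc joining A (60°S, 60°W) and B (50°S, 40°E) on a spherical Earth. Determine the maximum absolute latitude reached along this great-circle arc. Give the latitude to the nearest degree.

The great circle lies in the plane with unit normal n̂ = (p₁ × p₂)/|p₁ × p₂|.
Here n̂_z ≈ +0.399; the vertex latitude is φ_max = arccos|n̂_z| ≈ 66.5°.

≈ 67°S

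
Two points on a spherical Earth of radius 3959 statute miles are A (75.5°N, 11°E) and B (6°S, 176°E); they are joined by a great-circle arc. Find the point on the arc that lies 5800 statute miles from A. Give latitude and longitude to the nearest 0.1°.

≈ (20.0°N, 174.2°E)

Write both endpoints as unit vectors p₁, p₂ with components (cos φ cos λ, cos φ sin λ, sin φ).
The central angle between the endpoints is δ = arccos(p₁·p₂) ≈ 1.920 rad (110.0°). The total great-circle distance is δ·R ≈ 1.920 × 3959 ≈ 7599 mi, so the target fraction is f = 5800/7599 ≈ 0.763.
Interpolate at f ≈ 0.763 with slerp weights a = sin((1−f)δ)/sin δ ≈ 0.467, b = sin(fδ)/sin δ ≈ 1.058.
p = a·p₁ + b·p₂ ≈ (-0.935, 0.096, 0.342); φ = arcsin(p_z) ≈ 19.98°, λ = atan2(p_y, p_x) ≈ 174.15°.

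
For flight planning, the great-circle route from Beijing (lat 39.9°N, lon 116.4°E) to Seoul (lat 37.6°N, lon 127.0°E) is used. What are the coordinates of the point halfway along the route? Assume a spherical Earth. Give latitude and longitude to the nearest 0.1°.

Convert each endpoint to a unit vector on the sphere (x = cos φ cos λ, y = cos φ sin λ, z = sin φ).
The central angle between the endpoints is δ = arccos(p₁·p₂) ≈ 0.150 rad (8.6°).
Interpolate at f = 1/2 with slerp weights a = sin((1−f)δ)/sin δ ≈ 0.501, b = sin(fδ)/sin δ ≈ 0.501.
p = a·p₁ + b·p₂ ≈ (-0.410, 0.662, 0.628); φ = arcsin(p_z) ≈ 38.87°, λ = atan2(p_y, p_x) ≈ 121.79°.

≈ lat 38.9°N, lon 121.8°E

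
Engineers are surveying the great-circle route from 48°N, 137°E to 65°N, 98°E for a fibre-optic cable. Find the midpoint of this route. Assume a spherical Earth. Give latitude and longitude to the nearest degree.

Convert each endpoint to a unit vector on the sphere (x = cos φ cos λ, y = cos φ sin λ, z = sin φ).
The central angle between the endpoints is δ = arccos(p₁·p₂) ≈ 0.466 rad (26.7°).
Interpolate at f = 1/2 with slerp weights a = sin((1−f)δ)/sin δ ≈ 0.514, b = sin(fδ)/sin δ ≈ 0.514.
p = a·p₁ + b·p₂ ≈ (-0.282, 0.450, 0.848); φ = arcsin(p_z) ≈ 57.96°, λ = atan2(p_y, p_x) ≈ 122.07°.

≈ 58°N, 122°E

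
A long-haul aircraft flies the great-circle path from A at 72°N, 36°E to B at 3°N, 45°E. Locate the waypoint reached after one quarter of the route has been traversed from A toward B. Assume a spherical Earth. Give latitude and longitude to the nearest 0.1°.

≈ 54.8°N, 40.9°E

From cos δ = sin φ₁ sin φ₂ + cos φ₁ cos φ₂ cos Δλ, the central angle is δ ≈ 1.208 rad (69.2°).
Interpolate at f = 1/4 with slerp weights a = sin((1−f)δ)/sin δ ≈ 0.842, b = sin(fδ)/sin δ ≈ 0.318.
p = a·p₁ + b·p₂ ≈ (0.435, 0.378, 0.817); φ = arcsin(p_z) ≈ 54.82°, λ = atan2(p_y, p_x) ≈ 40.95°.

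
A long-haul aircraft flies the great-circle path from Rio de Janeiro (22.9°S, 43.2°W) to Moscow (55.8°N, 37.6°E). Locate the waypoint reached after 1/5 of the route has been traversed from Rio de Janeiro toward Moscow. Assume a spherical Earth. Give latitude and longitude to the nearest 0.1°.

≈ 5.5°S, 31.5°W

From cos δ = sin φ₁ sin φ₂ + cos φ₁ cos φ₂ cos Δλ, the central angle is δ ≈ 1.812 rad (103.8°).
Interpolate at f = 1/5 with slerp weights a = sin((1−f)δ)/sin δ ≈ 1.022, b = sin(fδ)/sin δ ≈ 0.365.
p = a·p₁ + b·p₂ ≈ (0.849, -0.519, -0.096); φ = arcsin(p_z) ≈ -5.50°, λ = atan2(p_y, p_x) ≈ -31.46°.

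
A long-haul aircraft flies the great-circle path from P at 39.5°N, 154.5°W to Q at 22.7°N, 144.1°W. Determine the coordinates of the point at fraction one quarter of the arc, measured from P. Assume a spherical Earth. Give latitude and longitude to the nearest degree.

≈ 35°N, 152°W

Convert each endpoint to a unit vector on the sphere (x = cos φ cos λ, y = cos φ sin λ, z = sin φ).
The central angle between the endpoints is δ = arccos(p₁·p₂) ≈ 0.331 rad (19.0°).
Interpolate at f = 1/4 with slerp weights a = sin((1−f)δ)/sin δ ≈ 0.756, b = sin(fδ)/sin δ ≈ 0.254.
p = a·p₁ + b·p₂ ≈ (-0.717, -0.389, 0.579); φ = arcsin(p_z) ≈ 35.38°, λ = atan2(p_y, p_x) ≈ -151.52°.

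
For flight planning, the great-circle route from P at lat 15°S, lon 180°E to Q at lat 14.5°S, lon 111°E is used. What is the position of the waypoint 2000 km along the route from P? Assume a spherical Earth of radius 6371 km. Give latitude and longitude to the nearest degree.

≈ lat 17°S, lon 161°E

Write both endpoints as unit vectors p₁, p₂ with components (cos φ cos λ, cos φ sin λ, sin φ).
The central angle between the endpoints is δ = arccos(p₁·p₂) ≈ 1.159 rad (66.4°). The total great-circle distance is δ·R ≈ 1.159 × 6371 ≈ 7386 km, so the target fraction is f = 2000/7386 ≈ 0.271.
Interpolate at f ≈ 0.271 with slerp weights a = sin((1−f)δ)/sin δ ≈ 0.816, b = sin(fδ)/sin δ ≈ 0.337.
p = a·p₁ + b·p₂ ≈ (-0.905, 0.305, -0.296); φ = arcsin(p_z) ≈ -17.20°, λ = atan2(p_y, p_x) ≈ 161.41°.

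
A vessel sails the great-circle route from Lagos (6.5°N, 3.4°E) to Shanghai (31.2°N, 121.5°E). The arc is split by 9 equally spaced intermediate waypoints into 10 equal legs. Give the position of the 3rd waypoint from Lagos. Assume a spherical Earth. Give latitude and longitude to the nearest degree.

≈ 25°N, 32°E

Write both endpoints as unit vectors p₁, p₂ with components (cos φ cos λ, cos φ sin λ, sin φ).
The central angle between the endpoints is δ = arccos(p₁·p₂) ≈ 1.919 rad (110.0°).
Interpolate at f = 3/10 with slerp weights a = sin((1−f)δ)/sin δ ≈ 1.037, b = sin(fδ)/sin δ ≈ 0.579.
p = a·p₁ + b·p₂ ≈ (0.769, 0.484, 0.418); φ = arcsin(p_z) ≈ 24.68°, λ = atan2(p_y, p_x) ≈ 32.16°.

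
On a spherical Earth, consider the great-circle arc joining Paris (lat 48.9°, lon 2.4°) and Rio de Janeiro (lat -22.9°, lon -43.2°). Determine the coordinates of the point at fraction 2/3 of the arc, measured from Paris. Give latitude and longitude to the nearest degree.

From cos δ = sin φ₁ sin φ₂ + cos φ₁ cos φ₂ cos Δλ, the central angle is δ ≈ 1.440 rad (82.5°).
Interpolate at f = 2/3 with slerp weights a = sin((1−f)δ)/sin δ ≈ 0.466, b = sin(fδ)/sin δ ≈ 0.826.
p = a·p₁ + b·p₂ ≈ (0.861, -0.508, 0.029); φ = arcsin(p_z) ≈ 1.69°, λ = atan2(p_y, p_x) ≈ -30.56°.

≈ lat 2°, lon -31°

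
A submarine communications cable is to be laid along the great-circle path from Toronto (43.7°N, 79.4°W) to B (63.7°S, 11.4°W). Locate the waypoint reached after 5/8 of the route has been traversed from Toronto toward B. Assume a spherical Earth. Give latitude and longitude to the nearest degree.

Write both endpoints as unit vectors p₁, p₂ with components (cos φ cos λ, cos φ sin λ, sin φ).
The central angle between the endpoints is δ = arccos(p₁·p₂) ≈ 2.094 rad (120.0°).
Interpolate at f = 5/8 with slerp weights a = sin((1−f)δ)/sin δ ≈ 0.816, b = sin(fδ)/sin δ ≈ 1.115.
p = a·p₁ + b·p₂ ≈ (0.593, -0.677, -0.436); φ = arcsin(p_z) ≈ -25.83°, λ = atan2(p_y, p_x) ≈ -48.82°.

≈ (26°S, 49°W)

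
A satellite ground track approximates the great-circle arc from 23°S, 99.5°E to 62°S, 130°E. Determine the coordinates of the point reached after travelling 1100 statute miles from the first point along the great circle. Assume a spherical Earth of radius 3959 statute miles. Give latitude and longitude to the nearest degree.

≈ 38°S, 106°E

The haversine formula gives a central angle δ ≈ 0.771 rad (44.2°) between the endpoints. The total great-circle distance is δ·R ≈ 0.771 × 3959 ≈ 3052 mi, so the target fraction is f = 1100/3052 ≈ 0.360.
Interpolate at f ≈ 0.360 with slerp weights a = sin((1−f)δ)/sin δ ≈ 0.679, b = sin(fδ)/sin δ ≈ 0.394.
p = a·p₁ + b·p₂ ≈ (-0.222, 0.758, -0.613); φ = arcsin(p_z) ≈ -37.81°, λ = atan2(p_y, p_x) ≈ 106.32°.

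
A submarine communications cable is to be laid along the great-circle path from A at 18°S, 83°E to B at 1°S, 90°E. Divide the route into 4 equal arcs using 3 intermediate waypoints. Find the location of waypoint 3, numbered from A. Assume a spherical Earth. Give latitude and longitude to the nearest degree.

The haversine formula gives a central angle δ ≈ 0.320 rad (18.3°) between the endpoints.
Interpolate at f = 3/4 with slerp weights a = sin((1−f)δ)/sin δ ≈ 0.254, b = sin(fδ)/sin δ ≈ 0.756.
p = a·p₁ + b·p₂ ≈ (0.029, 0.995, -0.092); φ = arcsin(p_z) ≈ -5.26°, λ = atan2(p_y, p_x) ≈ 88.31°.

≈ 5°S, 88°E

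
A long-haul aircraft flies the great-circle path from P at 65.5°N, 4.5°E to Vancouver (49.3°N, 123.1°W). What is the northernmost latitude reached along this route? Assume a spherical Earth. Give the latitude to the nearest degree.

The great circle lies in the plane with unit normal n̂ = (p₁ × p₂)/|p₁ × p₂|.
Here n̂_z ≈ -0.252; the vertex latitude is φ_max = arccos|n̂_z| ≈ 75.4°.
Check via Clairaut: cos φ_max = |cos φ₁| · sin C = cos(65.5°)·sin(37.4°) ≈ 0.252, again giving ≈ 75.4°.

≈ 75°N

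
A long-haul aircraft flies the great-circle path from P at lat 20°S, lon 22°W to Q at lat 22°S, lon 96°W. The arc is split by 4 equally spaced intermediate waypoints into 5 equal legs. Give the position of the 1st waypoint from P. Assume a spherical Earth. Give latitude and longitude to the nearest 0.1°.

≈ lat 23.3°S, lon 36.3°W

Write both endpoints as unit vectors p₁, p₂ with components (cos φ cos λ, cos φ sin λ, sin φ).
The central angle between the endpoints is δ = arccos(p₁·p₂) ≈ 1.194 rad (68.4°).
Interpolate at f = 1/5 with slerp weights a = sin((1−f)δ)/sin δ ≈ 0.878, b = sin(fδ)/sin δ ≈ 0.254.
p = a·p₁ + b·p₂ ≈ (0.740, -0.544, -0.396); φ = arcsin(p_z) ≈ -23.30°, λ = atan2(p_y, p_x) ≈ -36.29°.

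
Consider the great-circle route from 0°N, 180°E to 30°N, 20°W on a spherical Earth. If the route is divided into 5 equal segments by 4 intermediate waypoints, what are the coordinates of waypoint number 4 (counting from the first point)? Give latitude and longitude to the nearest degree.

From cos δ = sin φ₁ sin φ₂ + cos φ₁ cos φ₂ cos Δλ, the central angle is δ ≈ 2.521 rad (144.5°).
Interpolate at f = 4/5 with slerp weights a = sin((1−f)δ)/sin δ ≈ 0.831, b = sin(fδ)/sin δ ≈ 1.552.
p = a·p₁ + b·p₂ ≈ (0.432, -0.460, 0.776); φ = arcsin(p_z) ≈ 50.90°, λ = atan2(p_y, p_x) ≈ -46.80°.

≈ 51°N, 47°W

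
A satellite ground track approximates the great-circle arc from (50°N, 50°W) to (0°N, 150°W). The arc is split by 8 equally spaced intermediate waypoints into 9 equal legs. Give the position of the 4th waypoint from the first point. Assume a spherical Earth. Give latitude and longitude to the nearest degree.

Write both endpoints as unit vectors p₁, p₂ with components (cos φ cos λ, cos φ sin λ, sin φ).
The central angle between the endpoints is δ = arccos(p₁·p₂) ≈ 1.683 rad (96.4°).
Interpolate at f = 4/9 with slerp weights a = sin((1−f)δ)/sin δ ≈ 0.810, b = sin(fδ)/sin δ ≈ 0.684.
p = a·p₁ + b·p₂ ≈ (-0.258, -0.741, 0.620); φ = arcsin(p_z) ≈ 38.33°, λ = atan2(p_y, p_x) ≈ -109.21°.

≈ (38°N, 109°W)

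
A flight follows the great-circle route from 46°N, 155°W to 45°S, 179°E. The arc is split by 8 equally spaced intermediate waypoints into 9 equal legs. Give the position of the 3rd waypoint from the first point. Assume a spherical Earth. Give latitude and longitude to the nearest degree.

From cos δ = sin φ₁ sin φ₂ + cos φ₁ cos φ₂ cos Δλ, the central angle is δ ≈ 1.638 rad (93.9°).
Interpolate at f = 3/9 with slerp weights a = sin((1−f)δ)/sin δ ≈ 0.890, b = sin(fδ)/sin δ ≈ 0.520.
p = a·p₁ + b·p₂ ≈ (-0.928, -0.255, 0.272); φ = arcsin(p_z) ≈ 15.78°, λ = atan2(p_y, p_x) ≈ -164.65°.

≈ 16°N, 165°W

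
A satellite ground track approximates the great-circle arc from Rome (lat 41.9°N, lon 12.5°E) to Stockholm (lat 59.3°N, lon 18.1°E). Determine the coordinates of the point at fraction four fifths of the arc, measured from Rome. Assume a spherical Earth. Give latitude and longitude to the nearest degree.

Write both endpoints as unit vectors p₁, p₂ with components (cos φ cos λ, cos φ sin λ, sin φ).
The central angle between the endpoints is δ = arccos(p₁·p₂) ≈ 0.310 rad (17.7°).
Interpolate at f = 4/5 with slerp weights a = sin((1−f)δ)/sin δ ≈ 0.203, b = sin(fδ)/sin δ ≈ 0.805.
p = a·p₁ + b·p₂ ≈ (0.538, 0.160, 0.828); φ = arcsin(p_z) ≈ 55.84°, λ = atan2(p_y, p_x) ≈ 16.59°.

≈ lat 56°N, lon 17°E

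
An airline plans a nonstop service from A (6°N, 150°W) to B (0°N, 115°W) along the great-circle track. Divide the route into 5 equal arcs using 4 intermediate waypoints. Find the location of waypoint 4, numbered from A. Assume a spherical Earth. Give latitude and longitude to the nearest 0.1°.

≈ (1.3°N, 122.0°W)

Convert each endpoint to a unit vector on the sphere (x = cos φ cos λ, y = cos φ sin λ, z = sin φ).
The central angle between the endpoints is δ = arccos(p₁·p₂) ≈ 0.619 rad (35.4°).
Interpolate at f = 4/5 with slerp weights a = sin((1−f)δ)/sin δ ≈ 0.213, b = sin(fδ)/sin δ ≈ 0.819.
p = a·p₁ + b·p₂ ≈ (-0.529, -0.848, 0.022); φ = arcsin(p_z) ≈ 1.27°, λ = atan2(p_y, p_x) ≈ -121.97°.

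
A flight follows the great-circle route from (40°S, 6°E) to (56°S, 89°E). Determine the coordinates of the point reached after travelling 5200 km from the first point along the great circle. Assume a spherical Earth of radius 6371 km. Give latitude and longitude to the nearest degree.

≈ (58°S, 76°E)

Convert each endpoint to a unit vector on the sphere (x = cos φ cos λ, y = cos φ sin λ, z = sin φ).
The central angle between the endpoints is δ = arccos(p₁·p₂) ≈ 0.946 rad (54.2°). The total great-circle distance is δ·R ≈ 0.946 × 6371 ≈ 6026 km, so the target fraction is f = 5200/6026 ≈ 0.863.
Interpolate at f ≈ 0.863 with slerp weights a = sin((1−f)δ)/sin δ ≈ 0.159, b = sin(fδ)/sin δ ≈ 0.898.
p = a·p₁ + b·p₂ ≈ (0.130, 0.515, -0.847); φ = arcsin(p_z) ≈ -57.91°, λ = atan2(p_y, p_x) ≈ 75.82°.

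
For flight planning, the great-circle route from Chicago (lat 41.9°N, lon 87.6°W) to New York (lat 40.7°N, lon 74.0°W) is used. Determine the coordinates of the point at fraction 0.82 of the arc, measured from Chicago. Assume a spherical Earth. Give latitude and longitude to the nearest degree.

≈ lat 41°N, lon 76°W

Convert each endpoint to a unit vector on the sphere (x = cos φ cos λ, y = cos φ sin λ, z = sin φ).
The central angle between the endpoints is δ = arccos(p₁·p₂) ≈ 0.179 rad (10.3°).
Interpolate at f = 0.82 with slerp weights a = sin((1−f)δ)/sin δ ≈ 0.181, b = sin(fδ)/sin δ ≈ 0.821.
p = a·p₁ + b·p₂ ≈ (0.177, -0.733, 0.656); φ = arcsin(p_z) ≈ 41.03°, λ = atan2(p_y, p_x) ≈ -76.41°.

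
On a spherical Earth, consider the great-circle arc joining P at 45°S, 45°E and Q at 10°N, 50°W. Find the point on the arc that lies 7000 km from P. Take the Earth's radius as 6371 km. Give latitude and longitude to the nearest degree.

≈ 16°S, 23°W

The haversine formula gives a central angle δ ≈ 1.755 rad (100.6°) between the endpoints. The total great-circle distance is δ·R ≈ 1.755 × 6371 ≈ 11183 km, so the target fraction is f = 7000/11183 ≈ 0.626.
Interpolate at f ≈ 0.626 with slerp weights a = sin((1−f)δ)/sin δ ≈ 0.621, b = sin(fδ)/sin δ ≈ 0.906.
p = a·p₁ + b·p₂ ≈ (0.884, -0.373, -0.282); φ = arcsin(p_z) ≈ -16.37°, λ = atan2(p_y, p_x) ≈ -22.88°.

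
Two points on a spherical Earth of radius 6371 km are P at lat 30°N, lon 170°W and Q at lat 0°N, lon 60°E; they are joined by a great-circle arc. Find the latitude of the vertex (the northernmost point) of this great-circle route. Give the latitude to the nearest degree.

The great circle lies in the plane with unit normal n̂ = (p₁ × p₂)/|p₁ × p₂|.
Here n̂_z ≈ -0.799; the vertex latitude is φ_max = arccos|n̂_z| ≈ 37.0°.

≈ 37°N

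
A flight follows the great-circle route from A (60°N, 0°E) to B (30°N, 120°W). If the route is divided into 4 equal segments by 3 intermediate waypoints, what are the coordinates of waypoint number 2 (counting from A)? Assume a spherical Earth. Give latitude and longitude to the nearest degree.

≈ (61°N, 85°W)

Convert each endpoint to a unit vector on the sphere (x = cos φ cos λ, y = cos φ sin λ, z = sin φ).
The central angle between the endpoints is δ = arccos(p₁·p₂) ≈ 1.353 rad (77.5°).
Interpolate at f = 2/4 with slerp weights a = sin((1−f)δ)/sin δ ≈ 0.641, b = sin(fδ)/sin δ ≈ 0.641.
p = a·p₁ + b·p₂ ≈ (0.043, -0.481, 0.876); φ = arcsin(p_z) ≈ 61.14°, λ = atan2(p_y, p_x) ≈ -84.90°.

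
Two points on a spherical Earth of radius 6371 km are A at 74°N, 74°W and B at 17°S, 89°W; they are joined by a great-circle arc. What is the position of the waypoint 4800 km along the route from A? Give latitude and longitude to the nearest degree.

≈ 31°N, 85°W

Write both endpoints as unit vectors p₁, p₂ with components (cos φ cos λ, cos φ sin λ, sin φ).
The central angle between the endpoints is δ = arccos(p₁·p₂) ≈ 1.597 rad (91.5°). The total great-circle distance is δ·R ≈ 1.597 × 6371 ≈ 10176 km, so the target fraction is f = 4800/10176 ≈ 0.472.
Interpolate at f ≈ 0.472 with slerp weights a = sin((1−f)δ)/sin δ ≈ 0.747, b = sin(fδ)/sin δ ≈ 0.684.
p = a·p₁ + b·p₂ ≈ (0.068, -0.852, 0.518); φ = arcsin(p_z) ≈ 31.23°, λ = atan2(p_y, p_x) ≈ -85.42°.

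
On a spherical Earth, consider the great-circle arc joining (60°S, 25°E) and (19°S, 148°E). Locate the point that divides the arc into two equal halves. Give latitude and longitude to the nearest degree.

≈ (56°S, 116°E)

Convert each endpoint to a unit vector on the sphere (x = cos φ cos λ, y = cos φ sin λ, z = sin φ).
The central angle between the endpoints is δ = arccos(p₁·p₂) ≈ 1.546 rad (88.6°).
Interpolate at f = 1/2 with slerp weights a = sin((1−f)δ)/sin δ ≈ 0.699, b = sin(fδ)/sin δ ≈ 0.699.
p = a·p₁ + b·p₂ ≈ (-0.244, 0.498, -0.832); φ = arcsin(p_z) ≈ -56.35°, λ = atan2(p_y, p_x) ≈ 116.08°.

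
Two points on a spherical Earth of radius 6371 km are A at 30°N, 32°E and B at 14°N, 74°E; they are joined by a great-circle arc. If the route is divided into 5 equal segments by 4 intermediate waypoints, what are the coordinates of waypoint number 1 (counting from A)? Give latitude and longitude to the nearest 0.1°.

≈ 27.8°N, 41.2°E

The haversine formula gives a central angle δ ≈ 0.730 rad (41.8°) between the endpoints.
Interpolate at f = 1/5 with slerp weights a = sin((1−f)δ)/sin δ ≈ 0.827, b = sin(fδ)/sin δ ≈ 0.218.
p = a·p₁ + b·p₂ ≈ (0.666, 0.583, 0.466); φ = arcsin(p_z) ≈ 27.79°, λ = atan2(p_y, p_x) ≈ 41.21°.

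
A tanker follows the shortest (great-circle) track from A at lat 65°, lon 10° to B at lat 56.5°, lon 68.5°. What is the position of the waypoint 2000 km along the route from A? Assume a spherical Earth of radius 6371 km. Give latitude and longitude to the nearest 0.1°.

≈ lat 62.5°, lon 51.0°

Convert each endpoint to a unit vector on the sphere (x = cos φ cos λ, y = cos φ sin λ, z = sin φ).
The central angle between the endpoints is δ = arccos(p₁·p₂) ≈ 0.500 rad (28.6°). The total great-circle distance is δ·R ≈ 0.500 × 6371 ≈ 3185 km, so the target fraction is f = 2000/3185 ≈ 0.628.
Interpolate at f ≈ 0.628 with slerp weights a = sin((1−f)δ)/sin δ ≈ 0.386, b = sin(fδ)/sin δ ≈ 0.644.
p = a·p₁ + b·p₂ ≈ (0.291, 0.359, 0.887); φ = arcsin(p_z) ≈ 62.47°, λ = atan2(p_y, p_x) ≈ 51.00°.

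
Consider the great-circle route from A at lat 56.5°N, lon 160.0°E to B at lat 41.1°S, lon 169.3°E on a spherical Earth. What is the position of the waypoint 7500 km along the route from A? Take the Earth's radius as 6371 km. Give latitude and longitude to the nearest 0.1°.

From cos δ = sin φ₁ sin φ₂ + cos φ₁ cos φ₂ cos Δλ, the central angle is δ ≈ 1.709 rad (97.9°). The total great-circle distance is δ·R ≈ 1.709 × 6371 ≈ 10888 km, so the target fraction is f = 7500/10888 ≈ 0.689.
Interpolate at f ≈ 0.689 with slerp weights a = sin((1−f)δ)/sin δ ≈ 0.512, b = sin(fδ)/sin δ ≈ 0.932.
p = a·p₁ + b·p₂ ≈ (-0.956, 0.227, -0.186); φ = arcsin(p_z) ≈ -10.72°, λ = atan2(p_y, p_x) ≈ 166.64°.

≈ lat 10.7°S, lon 166.6°E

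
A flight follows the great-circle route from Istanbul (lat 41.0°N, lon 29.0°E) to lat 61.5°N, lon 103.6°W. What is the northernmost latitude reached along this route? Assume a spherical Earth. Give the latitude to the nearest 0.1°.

The great circle lies in the plane with unit normal n̂ = (p₁ × p₂)/|p₁ × p₂|.
Here n̂_z ≈ -0.281; the vertex latitude is φ_max = arccos|n̂_z| ≈ 73.7°.
Check via Clairaut: cos φ_max = |cos φ₁| · sin C = cos(41.0°)·sin(21.9°) ≈ 0.281, again giving ≈ 73.7°.

≈ 73.7°N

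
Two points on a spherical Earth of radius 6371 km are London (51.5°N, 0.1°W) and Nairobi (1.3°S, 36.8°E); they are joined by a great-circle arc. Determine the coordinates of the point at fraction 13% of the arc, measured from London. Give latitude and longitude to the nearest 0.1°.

≈ 45.4°N, 7.7°E

From cos δ = sin φ₁ sin φ₂ + cos φ₁ cos φ₂ cos Δλ, the central angle is δ ≈ 1.070 rad (61.3°).
Interpolate at f = 0.13 with slerp weights a = sin((1−f)δ)/sin δ ≈ 0.914, b = sin(fδ)/sin δ ≈ 0.158.
p = a·p₁ + b·p₂ ≈ (0.696, 0.094, 0.712); φ = arcsin(p_z) ≈ 45.40°, λ = atan2(p_y, p_x) ≈ 7.67°.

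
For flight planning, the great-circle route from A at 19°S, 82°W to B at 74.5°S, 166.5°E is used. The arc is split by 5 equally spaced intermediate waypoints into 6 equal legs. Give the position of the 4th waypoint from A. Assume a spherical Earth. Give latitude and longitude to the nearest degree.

≈ 67°S, 112°W

The haversine formula gives a central angle δ ≈ 1.348 rad (77.2°) between the endpoints.
Interpolate at f = 4/6 with slerp weights a = sin((1−f)δ)/sin δ ≈ 0.445, b = sin(fδ)/sin δ ≈ 0.802.
p = a·p₁ + b·p₂ ≈ (-0.150, -0.367, -0.918); φ = arcsin(p_z) ≈ -66.65°, λ = atan2(p_y, p_x) ≈ -112.22°.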